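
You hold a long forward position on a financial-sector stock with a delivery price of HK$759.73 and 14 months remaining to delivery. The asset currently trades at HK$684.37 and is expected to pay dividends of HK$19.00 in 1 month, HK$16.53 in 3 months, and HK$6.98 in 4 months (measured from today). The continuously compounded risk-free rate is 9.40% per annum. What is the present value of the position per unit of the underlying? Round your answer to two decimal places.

PV(remaining dividends) I = 19.00·e^(−0.0940·1/12) + 16.53·e^(−0.0940·3/12) + 6.98·e^(−0.0940·4/12) = 41.7625
Current forward F = (S − I)·e^(rT) = (684.37 − 41.7625)·e^(0.0940·14/12) = 642.6075 × 1.115906 = 717.0896
Value (long) = (F − K)·e^(−rT) = (717.0896 − 759.73) × 0.896133 = -38.2115
Value = -HK$38.21

-HK$38.21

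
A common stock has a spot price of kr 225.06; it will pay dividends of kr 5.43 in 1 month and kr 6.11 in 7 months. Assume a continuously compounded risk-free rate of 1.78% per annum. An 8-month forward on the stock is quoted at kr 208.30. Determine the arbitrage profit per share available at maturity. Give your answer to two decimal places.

kr 7.84 per share

PV(dividends) I = 5.43·e^(−0.0178·1/12) + 6.11·e^(−0.0178·7/12) = 11.4688
Fair forward F* = (S − I)·e^(rT) = (225.06 − 11.4688)·e^0.011867 = 213.5912 × 1.011938 = 216.1411
Market kr 208.30 < fair 216.1411: forward underpriced → reverse cash-and-carry (short the stock, invest proceeds at r, pay the dividends, go long the forward).
Profit at T = |F_mkt − F*| = |208.30 − 216.1411| = kr 7.84 per share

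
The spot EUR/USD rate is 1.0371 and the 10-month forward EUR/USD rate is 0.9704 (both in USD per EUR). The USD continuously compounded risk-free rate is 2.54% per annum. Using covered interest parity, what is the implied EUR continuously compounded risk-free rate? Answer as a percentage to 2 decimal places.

10.52%

F = S·e^((r_USD − r_EUR)T) ⇒ r_EUR = r_USD − ln(F/S)/T
ln(0.9704/1.0371) = -0.066475; /(10/12) = -0.079770
r_EUR = 0.0254 + 0.079770 = 0.105170
r_EUR = 10.52%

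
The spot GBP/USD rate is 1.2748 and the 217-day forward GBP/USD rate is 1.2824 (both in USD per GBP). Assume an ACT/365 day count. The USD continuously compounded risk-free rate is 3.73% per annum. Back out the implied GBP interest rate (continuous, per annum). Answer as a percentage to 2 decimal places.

F = S·e^((r_USD − r_GBP)T) ⇒ r_GBP = r_USD − ln(F/S)/T
ln(1.2824/1.2748) = 0.005944; /(217/365) = 0.009998
r_GBP = 0.0373 − 0.009998 = 0.027302
r_GBP = 2.73%

2.73%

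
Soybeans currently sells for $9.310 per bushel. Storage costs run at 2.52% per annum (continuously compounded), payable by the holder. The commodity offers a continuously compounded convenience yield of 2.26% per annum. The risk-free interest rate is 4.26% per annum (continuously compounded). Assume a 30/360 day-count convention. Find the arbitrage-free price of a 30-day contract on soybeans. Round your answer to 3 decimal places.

Net carry = r + u − y = 0.0426 + 0.0252 − 0.0226 = 0.0452
F = S·e^((r+u−y)T) = 9.310 · e^(0.0452 × 30/360) = 9.310 · e^0.003767
= 9.310 × 1.003774 = $9.345 per bushel

$9.345 per bushel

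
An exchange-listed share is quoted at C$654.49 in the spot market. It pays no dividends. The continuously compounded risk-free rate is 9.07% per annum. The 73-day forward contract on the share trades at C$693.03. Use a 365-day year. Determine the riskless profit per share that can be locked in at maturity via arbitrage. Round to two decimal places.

Fair forward: F* = S·e^(carry·T), with carry = r = 0.0907
F* = 654.49 · e^(0.0907 × 73/365) = 654.49 · e^0.018140 = 654.49 × 1.018306 = C$666.4711
Market C$693.03 > fair C$666.4711: forward overpriced → cash-and-carry (buy spot, short the forward).
At maturity, profit = |F_mkt − F*| = |693.03 − 666.4711| = C$26.56 per share

C$26.56 per share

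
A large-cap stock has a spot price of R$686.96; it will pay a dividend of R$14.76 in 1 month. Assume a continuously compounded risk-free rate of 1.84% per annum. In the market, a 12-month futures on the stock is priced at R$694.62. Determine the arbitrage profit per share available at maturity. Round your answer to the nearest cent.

PV(dividends) I = 14.76·e^(−0.0184·1/12) = 14.7374
Fair futures F* = (S − I)·e^(rT) = (686.96 − 14.7374)·e^0.018400 = 672.2226 × 1.018570 = 684.7058
Market R$694.62 > fair 684.7058: forward overpriced → cash-and-carry (borrow at r, buy the stock and collect the dividends, short the forward).
Profit at T = |F_mkt − F*| = |694.62 − 684.7058| = R$9.91 per share

R$9.91 per share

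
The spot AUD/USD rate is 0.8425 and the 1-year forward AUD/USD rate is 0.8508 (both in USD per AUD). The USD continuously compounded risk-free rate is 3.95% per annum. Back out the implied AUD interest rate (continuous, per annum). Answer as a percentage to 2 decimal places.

F = S·e^((r_USD − r_AUD)T) ⇒ r_AUD = r_USD − ln(F/S)/T
ln(0.8508/0.8425) = 0.009803; /(12/12) = 0.009803
r_AUD = 0.0395 − 0.009803 = 0.029697
r_AUD = 2.97%

2.97%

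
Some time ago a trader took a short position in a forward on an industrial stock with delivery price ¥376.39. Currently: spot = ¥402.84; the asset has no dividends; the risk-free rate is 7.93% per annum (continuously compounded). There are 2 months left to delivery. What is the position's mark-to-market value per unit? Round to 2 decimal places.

Current fair forward for the remaining 2 months: F = S·e^(r·T), r = 0.0793
F = 402.84 · e^(0.0793 × 2/12) = 402.84 × 1.013304 = 408.1994
Value of long forward = (F − K)·e^(−rT) = (408.1994 − 376.39) · e^(−0.0793·2/12)
= 31.8094 × 0.986870 = 31.39
Short position value = −(long value) = -¥31.39

-¥31.39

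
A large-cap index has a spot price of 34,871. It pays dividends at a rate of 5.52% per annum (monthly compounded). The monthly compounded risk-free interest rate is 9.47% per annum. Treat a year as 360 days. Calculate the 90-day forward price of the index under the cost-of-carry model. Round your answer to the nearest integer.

F = S · (1+r/12)^(12T) / (1+q/12)^(12T)
= 34871 × 1.023862 / 1.013864 = 34871 × 1.009861
F = 35,215

35,215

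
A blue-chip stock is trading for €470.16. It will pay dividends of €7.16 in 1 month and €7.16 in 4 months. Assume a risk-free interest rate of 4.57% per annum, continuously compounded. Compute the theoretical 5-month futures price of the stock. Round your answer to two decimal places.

€464.74

PV(dividends) I = 7.16·e^(−0.0457·1/12) + 7.16·e^(−0.0457·4/12)
I = 7.1328 + 7.0518 = 14.1846
F = (S − I)·e^(rT) = (470.16 − 14.1846) · e^(0.0457·5/12)
= 455.9754 · e^0.019042 = 455.9754 × 1.019224 = €464.74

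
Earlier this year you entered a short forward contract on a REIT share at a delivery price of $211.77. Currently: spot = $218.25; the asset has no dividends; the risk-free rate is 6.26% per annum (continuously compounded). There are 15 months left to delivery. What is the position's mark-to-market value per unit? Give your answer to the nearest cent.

Current fair forward for the remaining 15 months: F = S·e^(r·T), r = 0.0626
F = 218.25 · e^(0.0626 × 15/12) = 218.25 × 1.081393 = 236.0140
Value of long forward = (F − K)·e^(−rT) = (236.0140 − 211.77) · e^(−0.0626·15/12)
= 24.2440 × 0.924733 = 22.42
Short position value = −(long value) = -$22.42

-$22.42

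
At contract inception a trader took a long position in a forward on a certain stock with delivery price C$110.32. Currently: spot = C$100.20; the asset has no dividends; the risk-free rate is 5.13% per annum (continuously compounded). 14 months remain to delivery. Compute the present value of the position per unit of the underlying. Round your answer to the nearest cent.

-C$3.71

Current fair forward for the remaining 14 months: F = S·e^(r·T), r = 0.0513
F = 100.20 · e^(0.0513 × 14/12) = 100.20 × 1.061677 = 106.3800
Value of long forward = (F − K)·e^(−rT) = (106.3800 − 110.32) · e^(−0.0513·14/12)
= -3.9400 × 0.941906 = -3.71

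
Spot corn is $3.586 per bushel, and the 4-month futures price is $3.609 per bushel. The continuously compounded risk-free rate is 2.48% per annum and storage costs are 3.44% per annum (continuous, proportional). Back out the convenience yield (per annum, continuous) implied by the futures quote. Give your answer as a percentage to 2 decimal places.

4.00%

F = S·e^((r+u−y)T) ⇒ (r+u−y) = ln(F/S)/T
ln(3.609/3.586) = 0.006393; /T ⇒ 0.019179
y = r + u − ln(F/S)/T = 0.0248 + 0.0344 − 0.019179 = 0.040021
y = 4.00%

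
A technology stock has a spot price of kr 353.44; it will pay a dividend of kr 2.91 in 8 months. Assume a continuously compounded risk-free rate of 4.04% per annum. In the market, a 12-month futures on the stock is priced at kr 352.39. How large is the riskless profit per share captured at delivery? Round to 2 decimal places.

PV(dividends) I = 2.91·e^(−0.0404·8/12) = 2.8327
Fair futures F* = (S − I)·e^(rT) = (353.44 − 2.8327)·e^0.040400 = 350.6073 × 1.041227 = 365.0618
Market kr 352.39 < fair 365.0618: forward underpriced → reverse cash-and-carry (short the stock, invest proceeds at r, pay the dividends, go long the forward).
Profit at T = |F_mkt − F*| = |352.39 − 365.0618| = kr 12.67 per share

kr 12.67 per share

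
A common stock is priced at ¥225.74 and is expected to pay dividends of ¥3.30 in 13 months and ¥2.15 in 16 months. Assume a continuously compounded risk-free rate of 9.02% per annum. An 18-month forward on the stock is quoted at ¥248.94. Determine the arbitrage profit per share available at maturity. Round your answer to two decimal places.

PV(dividends) I = 3.30·e^(−0.0902·13/12) + 2.15·e^(−0.0902·16/12) = 4.8992
Fair forward F* = (S − I)·e^(rT) = (225.74 − 4.8992)·e^0.135300 = 220.8408 × 1.144880 = 252.8362
Market ¥248.94 < fair 252.8362: forward underpriced → reverse cash-and-carry (short the stock, invest proceeds at r, pay the dividends, go long the forward).
Profit at T = |F_mkt − F*| = |248.94 − 252.8362| = ¥3.90 per share

¥3.90 per share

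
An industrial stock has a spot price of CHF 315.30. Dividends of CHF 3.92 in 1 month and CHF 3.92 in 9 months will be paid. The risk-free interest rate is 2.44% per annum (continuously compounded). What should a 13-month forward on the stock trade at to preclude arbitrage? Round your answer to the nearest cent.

CHF 315.78

PV(dividends) I = 3.92·e^(−0.0244·1/12) + 3.92·e^(−0.0244·9/12)
I = 3.9120 + 3.8489 = 7.7609
F = (S − I)·e^(rT) = (315.30 − 7.7609) · e^(0.0244·13/12)
= 307.5391 · e^0.026433 = 307.5391 × 1.026785 = CHF 315.78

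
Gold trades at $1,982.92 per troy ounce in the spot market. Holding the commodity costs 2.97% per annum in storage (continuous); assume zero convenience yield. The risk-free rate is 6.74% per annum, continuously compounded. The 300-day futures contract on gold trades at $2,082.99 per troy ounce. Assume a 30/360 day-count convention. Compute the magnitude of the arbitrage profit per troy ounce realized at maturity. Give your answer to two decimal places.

Fair futures: F* = S·e^(carry·T), with carry = (r + u) = 0.0674 + 0.0297 = 0.0971
F* = 1982.92 · e^(0.0971 × 300/360) = 1982.92 · e^0.08091667 = 1982.92 × 1.08428054 = $2150.0416
Market $2082.99 < fair $2150.0416: forward underpriced → reverse cash-and-carry (short spot, go long the forward).
At maturity, profit = |F_mkt − F*| = |2082.99 − 2150.0416| = $67.05 per troy ounce

$67.05 per troy ounce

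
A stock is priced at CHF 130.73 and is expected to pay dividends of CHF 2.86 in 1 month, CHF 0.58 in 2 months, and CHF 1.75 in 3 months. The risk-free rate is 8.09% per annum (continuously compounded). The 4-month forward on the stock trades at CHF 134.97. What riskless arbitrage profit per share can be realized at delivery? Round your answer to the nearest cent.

CHF 5.93 per share

PV(dividends) I = 2.86·e^(−0.0809·1/12) + 0.58·e^(−0.0809·2/12) + 1.75·e^(−0.0809·3/12) = 5.1280
Fair forward F* = (S − I)·e^(rT) = (130.73 − 5.1280)·e^0.026967 = 125.6020 × 1.027334 = 129.0352
Market CHF 134.97 > fair 129.0352: forward overpriced → cash-and-carry (borrow at r, buy the stock and collect the dividends, short the forward).
Profit at T = |F_mkt − F*| = |134.97 − 129.0352| = CHF 5.93 per share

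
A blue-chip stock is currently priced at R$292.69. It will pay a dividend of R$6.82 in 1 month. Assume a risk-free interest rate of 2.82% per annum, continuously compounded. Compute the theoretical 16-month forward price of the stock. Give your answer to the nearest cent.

PV(dividends) I = 6.82·e^(−0.0282·1/12)
I = 6.8040
F = (S − I)·e^(rT) = (292.69 − 6.8040) · e^(0.0282·16/12)
= 285.8860 · e^0.037600 = 285.8860 × 1.038316 = R$296.84

R$296.84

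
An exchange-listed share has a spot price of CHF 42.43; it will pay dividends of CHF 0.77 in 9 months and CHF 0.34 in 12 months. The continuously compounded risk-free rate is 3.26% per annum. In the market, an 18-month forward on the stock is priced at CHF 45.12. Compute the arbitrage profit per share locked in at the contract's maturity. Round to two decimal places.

PV(dividends) I = 0.77·e^(−0.0326·9/12) + 0.34·e^(−0.0326·12/12) = 1.0805
Fair forward F* = (S − I)·e^(rT) = (42.43 − 1.0805)·e^0.048900 = 41.3495 × 1.050115 = 43.4217
Market CHF 45.12 > fair 43.4217: forward overpriced → cash-and-carry (borrow at r, buy the stock and collect the dividends, short the forward).
Profit at T = |F_mkt − F*| = |45.12 − 43.4217| = CHF 1.70 per share

CHF 1.70 per share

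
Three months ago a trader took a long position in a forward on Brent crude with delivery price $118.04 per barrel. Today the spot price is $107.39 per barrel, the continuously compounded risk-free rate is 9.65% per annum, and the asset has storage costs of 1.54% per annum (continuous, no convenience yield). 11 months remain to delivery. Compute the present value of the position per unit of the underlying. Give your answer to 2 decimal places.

Current fair forward for the remaining 11 months: F = S·e^((r + u)·T), (r + u) = 0.0965 + 0.0154 = 0.1119
F = 107.39 · e^(0.1119 × 11/12) = 107.39 × 1.108020 = 118.9903
Value of long forward = (F − K)·e^(−rT) = (118.9903 − 118.04) · e^(−0.0965·11/12)
= 0.9503 × 0.915341 = 0.87

$0.87 per barrel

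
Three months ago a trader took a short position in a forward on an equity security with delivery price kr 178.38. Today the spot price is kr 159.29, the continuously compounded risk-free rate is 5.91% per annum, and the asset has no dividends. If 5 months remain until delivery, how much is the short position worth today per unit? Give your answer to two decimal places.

kr 14.75

Current fair forward for the remaining 5 months: F = S·e^(r·T), r = 0.0591
F = 159.29 · e^(0.0591 × 5/12) = 159.29 × 1.024931 = 163.2613
Value of long forward = (F − K)·e^(−rT) = (163.2613 − 178.38) · e^(−0.0591·5/12)
= -15.1187 × 0.975676 = -14.75
Short position value = −(long value) = kr 14.75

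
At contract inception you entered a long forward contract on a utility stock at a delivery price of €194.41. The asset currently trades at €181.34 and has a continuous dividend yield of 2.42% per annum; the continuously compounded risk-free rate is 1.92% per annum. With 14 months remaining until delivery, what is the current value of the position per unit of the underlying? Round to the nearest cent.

Current fair forward for the remaining 14 months: F = S·e^((r − q)·T), (r − q) = 0.0192 − 0.0242 = -0.0050
F = 181.34 · e^(-0.0050 × 14/12) = 181.34 × 0.994184 = 180.2853
Value of long forward = (F − K)·e^(−rT) = (180.2853 − 194.41) · e^(−0.0192·14/12)
= -14.1247 × 0.977849 = -13.81

-€13.81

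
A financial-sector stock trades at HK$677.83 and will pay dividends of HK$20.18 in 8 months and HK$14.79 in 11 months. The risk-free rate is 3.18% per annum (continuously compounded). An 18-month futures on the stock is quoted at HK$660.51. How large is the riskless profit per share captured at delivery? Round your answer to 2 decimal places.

HK$14.65 per share

PV(dividends) I = 20.18·e^(−0.0318·8/12) + 14.79·e^(−0.0318·11/12) = 34.1218
Fair futures F* = (S − I)·e^(rT) = (677.83 − 34.1218)·e^0.047700 = 643.7082 × 1.048856 = 675.1572
Market HK$660.51 < fair 675.1572: forward underpriced → reverse cash-and-carry (short the stock, invest proceeds at r, pay the dividends, go long the forward).
Profit at T = |F_mkt − F*| = |660.51 − 675.1572| = HK$14.65 per share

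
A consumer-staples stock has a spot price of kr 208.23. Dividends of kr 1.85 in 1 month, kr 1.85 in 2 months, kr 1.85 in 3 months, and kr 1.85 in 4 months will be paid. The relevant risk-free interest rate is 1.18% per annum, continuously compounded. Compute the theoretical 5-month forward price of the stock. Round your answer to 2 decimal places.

kr 201.84

PV(dividends) I = 1.85·e^(−0.0118·1/12) + 1.85·e^(−0.0118·2/12) + 1.85·e^(−0.0118·3/12) + 1.85·e^(−0.0118·4/12)
I = 1.8482 + 1.8464 + 1.8446 + 1.8427 = 7.3819
F = (S − I)·e^(rT) = (208.23 − 7.3819) · e^(0.0118·5/12)
= 200.8481 · e^0.004917 = 200.8481 × 1.004929 = kr 201.84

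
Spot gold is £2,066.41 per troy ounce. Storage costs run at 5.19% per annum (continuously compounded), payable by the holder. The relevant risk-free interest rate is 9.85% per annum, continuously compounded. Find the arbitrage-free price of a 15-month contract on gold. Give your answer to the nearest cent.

Net carry = r + u − y = 0.0985 + 0.0519 − 0.0000 = 0.1504
F = S·e^((r+u−y)T) = 2066.41 · e^(0.1504 × 15/12) = 2066.41 · e^0.18800000
= 2066.41 × 1.20683352 = £2,493.81 per troy ounce

£2,493.81 per troy ounce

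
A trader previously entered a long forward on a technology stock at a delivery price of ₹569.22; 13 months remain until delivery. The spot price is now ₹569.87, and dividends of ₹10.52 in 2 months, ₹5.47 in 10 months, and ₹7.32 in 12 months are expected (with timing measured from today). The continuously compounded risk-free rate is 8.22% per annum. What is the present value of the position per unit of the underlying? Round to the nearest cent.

PV(remaining dividends) I = 10.52·e^(−0.0822·2/12) + 5.47·e^(−0.0822·10/12) + 7.32·e^(−0.0822·12/12) = 22.2271
Current forward F = (S − I)·e^(rT) = (569.87 − 22.2271)·e^(0.0822·13/12) = 547.6429 × 1.093135 = 598.6476
Value (long) = (F − K)·e^(−rT) = (598.6476 − 569.22) × 0.914800 = 26.9204
Value = ₹26.92

₹26.92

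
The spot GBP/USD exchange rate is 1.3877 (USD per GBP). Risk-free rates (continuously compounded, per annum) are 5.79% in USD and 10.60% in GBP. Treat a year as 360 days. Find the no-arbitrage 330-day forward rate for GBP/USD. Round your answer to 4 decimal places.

1.3278

F = S·e^((r_USD − r_GBP)T) = 1.3877 · e^((0.0579 − 0.1060) × 330/360)
= 1.3877 · e^-0.044092 = 1.3877 × 0.956866
F = 1.3278 USD per GBP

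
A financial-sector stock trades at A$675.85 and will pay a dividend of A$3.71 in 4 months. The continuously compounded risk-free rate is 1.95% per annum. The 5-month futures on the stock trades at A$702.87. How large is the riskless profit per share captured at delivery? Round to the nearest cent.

A$25.22 per share

PV(dividends) I = 3.71·e^(−0.0195·4/12) = 3.6860
Fair futures F* = (S − I)·e^(rT) = (675.85 − 3.6860)·e^0.008125 = 672.1640 × 1.008158 = 677.6475
Market A$702.87 > fair 677.6475: forward overpriced → cash-and-carry (borrow at r, buy the stock and collect the dividends, short the forward).
Profit at T = |F_mkt − F*| = |702.87 − 677.6475| = A$25.22 per share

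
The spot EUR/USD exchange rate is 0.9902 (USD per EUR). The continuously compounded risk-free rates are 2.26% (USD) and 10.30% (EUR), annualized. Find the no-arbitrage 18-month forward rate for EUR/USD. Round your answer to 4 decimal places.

0.8777

F = S·e^((r_USD − r_EUR)T) = 0.9902 · e^((0.0226 − 0.1030) × 18/12)
= 0.9902 · e^-0.120600 = 0.9902 × 0.886388
F = 0.8777 USD per EUR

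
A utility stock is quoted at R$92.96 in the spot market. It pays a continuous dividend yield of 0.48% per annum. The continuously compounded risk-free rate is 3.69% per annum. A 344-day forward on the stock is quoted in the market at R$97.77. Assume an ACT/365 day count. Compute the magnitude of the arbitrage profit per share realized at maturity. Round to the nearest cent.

Fair forward: F* = S·e^(carry·T), with carry = (r − q) = 0.0369 − 0.0048 = 0.0321
F* = 92.96 · e^(0.0321 × 344/365) = 92.96 · e^0.030253 = 92.96 × 1.030715 = R$95.8153
Market R$97.77 > fair R$95.8153: forward overpriced → cash-and-carry (buy spot, short the forward).
At maturity, profit = |F_mkt − F*| = |97.77 − 95.8153| = R$1.95 per share

R$1.95 per share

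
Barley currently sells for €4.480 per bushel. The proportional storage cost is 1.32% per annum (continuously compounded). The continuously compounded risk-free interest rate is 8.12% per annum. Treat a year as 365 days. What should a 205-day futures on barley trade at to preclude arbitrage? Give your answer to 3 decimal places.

Net carry = r + u − y = 0.0812 + 0.0132 − 0.0000 = 0.0944
F = S·e^((r+u−y)T) = 4.480 · e^(0.0944 × 205/365) = 4.480 · e^0.053019
= 4.480 × 1.054450 = €4.724 per bushel

€4.724 per bushel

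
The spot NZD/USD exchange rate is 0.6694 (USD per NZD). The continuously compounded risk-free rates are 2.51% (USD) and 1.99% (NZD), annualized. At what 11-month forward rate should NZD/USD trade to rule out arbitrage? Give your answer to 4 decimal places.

0.6726

F = S·e^((r_USD − r_NZD)T) = 0.6694 · e^((0.0251 − 0.0199) × 11/12)
= 0.6694 · e^0.004767 = 0.6694 × 1.004778
F = 0.6726 USD per NZD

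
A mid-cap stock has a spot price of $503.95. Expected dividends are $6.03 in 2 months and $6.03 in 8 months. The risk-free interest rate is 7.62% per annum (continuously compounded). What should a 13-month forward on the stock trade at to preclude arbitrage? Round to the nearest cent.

$534.63

PV(dividends) I = 6.03·e^(−0.0762·2/12) + 6.03·e^(−0.0762·8/12)
I = 5.9539 + 5.7313 = 11.6852
F = (S − I)·e^(rT) = (503.95 − 11.6852) · e^(0.0762·13/12)
= 492.2648 · e^0.082550 = 492.2648 × 1.086053 = $534.63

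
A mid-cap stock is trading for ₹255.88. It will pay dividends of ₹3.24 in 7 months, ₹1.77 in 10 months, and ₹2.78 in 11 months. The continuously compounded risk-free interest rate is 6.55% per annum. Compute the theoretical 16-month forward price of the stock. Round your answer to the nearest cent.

PV(dividends) I = 3.24·e^(−0.0655·7/12) + 1.77·e^(−0.0655·10/12) + 2.78·e^(−0.0655·11/12)
I = 3.1185 + 1.6760 + 2.6180 = 7.4125
F = (S − I)·e^(rT) = (255.88 − 7.4125) · e^(0.0655·16/12)
= 248.4675 · e^0.087333 = 248.4675 × 1.091260 = ₹271.14

₹271.14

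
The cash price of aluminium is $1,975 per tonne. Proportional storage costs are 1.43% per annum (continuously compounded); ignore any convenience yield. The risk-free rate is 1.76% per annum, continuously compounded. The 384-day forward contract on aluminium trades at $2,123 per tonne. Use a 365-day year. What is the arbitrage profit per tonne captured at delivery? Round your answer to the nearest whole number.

$81 per tonne

Fair forward: F* = S·e^(carry·T), with carry = (r + u) = 0.0176 + 0.0143 = 0.0319
F* = 1975 · e^(0.0319 × 384/365) = 1975 · e^0.033561 = 1975 × 1.034131 = $2042.4087
Market $2123 > fair $2042.4087: forward overpriced → cash-and-carry (buy spot, short the forward).
At maturity, profit = |F_mkt − F*| = |2123 − 2042.4087| = $81 per tonne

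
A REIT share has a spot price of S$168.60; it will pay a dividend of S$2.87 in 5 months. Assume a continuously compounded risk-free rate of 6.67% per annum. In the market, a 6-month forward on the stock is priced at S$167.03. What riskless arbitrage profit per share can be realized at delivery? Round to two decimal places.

PV(dividends) I = 2.87·e^(−0.0667·5/12) = 2.7913
Fair forward F* = (S − I)·e^(rT) = (168.60 − 2.7913)·e^0.033350 = 165.8087 × 1.033912 = 171.4316
Market S$167.03 < fair 171.4316: forward underpriced → reverse cash-and-carry (short the stock, invest proceeds at r, pay the dividends, go long the forward).
Profit at T = |F_mkt − F*| = |167.03 − 171.4316| = S$4.40 per share

S$4.40 per share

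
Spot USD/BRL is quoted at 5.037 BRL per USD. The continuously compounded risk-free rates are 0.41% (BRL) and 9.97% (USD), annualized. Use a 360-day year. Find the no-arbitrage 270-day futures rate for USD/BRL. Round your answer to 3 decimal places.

F = S·e^((r_BRL − r_USD)T) = 5.037 · e^((0.0041 − 0.0997) × 270/360)
= 5.037 · e^-0.071700 = 5.037 × 0.930810
F = 4.688 BRL per USD

4.688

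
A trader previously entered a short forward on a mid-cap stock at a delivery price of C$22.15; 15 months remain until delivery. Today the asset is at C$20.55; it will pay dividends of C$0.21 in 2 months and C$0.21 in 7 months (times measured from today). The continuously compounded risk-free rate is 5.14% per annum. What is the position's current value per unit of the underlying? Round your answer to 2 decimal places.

PV(remaining dividends) I = 0.21·e^(−0.0514·2/12) + 0.21·e^(−0.0514·7/12) = 0.4120
Current forward F = (S − I)·e^(rT) = (20.55 − 0.4120)·e^(0.0514·15/12) = 20.1380 × 1.066359 = 21.4743
Value (long) = (F − K)·e^(−rT) = (21.4743 − 22.15) × 0.937771 = -0.6337
Short position value = −(long value) = C$0.63

C$0.63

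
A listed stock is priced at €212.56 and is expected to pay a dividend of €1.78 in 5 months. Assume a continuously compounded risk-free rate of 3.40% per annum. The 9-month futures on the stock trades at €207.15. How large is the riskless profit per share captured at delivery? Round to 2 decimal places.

PV(dividends) I = 1.78·e^(−0.0340·5/12) = 1.7550
Fair futures F* = (S − I)·e^(rT) = (212.56 − 1.7550)·e^0.025500 = 210.8050 × 1.025828 = 216.2497
Market €207.15 < fair 216.2497: forward underpriced → reverse cash-and-carry (short the stock, invest proceeds at r, pay the dividends, go long the forward).
Profit at T = |F_mkt − F*| = |207.15 − 216.2497| = €9.10 per share

€9.10 per share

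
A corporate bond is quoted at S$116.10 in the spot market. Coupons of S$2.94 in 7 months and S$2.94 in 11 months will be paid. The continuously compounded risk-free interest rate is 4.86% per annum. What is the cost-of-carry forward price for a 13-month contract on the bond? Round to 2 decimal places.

PV(coupons) I = 2.94·e^(−0.0486·7/12) + 2.94·e^(−0.0486·11/12)
I = 2.8578 + 2.8119 = 5.6697
F = (S − I)·e^(rT) = (116.10 − 5.6697) · e^(0.0486·13/12)
= 110.4303 · e^0.052650 = 110.4303 × 1.054061 = S$116.40

S$116.40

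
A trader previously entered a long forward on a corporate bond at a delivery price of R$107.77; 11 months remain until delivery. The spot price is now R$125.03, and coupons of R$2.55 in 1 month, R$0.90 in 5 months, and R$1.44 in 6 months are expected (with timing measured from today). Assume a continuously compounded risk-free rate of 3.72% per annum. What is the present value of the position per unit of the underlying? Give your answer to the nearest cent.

R$16.03

PV(remaining coupons) I = 2.55·e^(−0.0372·1/12) + 0.90·e^(−0.0372·5/12) + 1.44·e^(−0.0372·6/12) = 4.8417
Current forward F = (S − I)·e^(rT) = (125.03 − 4.8417)·e^(0.0372·11/12) = 120.1883 × 1.034688 = 124.3574
Value (long) = (F − K)·e^(−rT) = (124.3574 − 107.77) × 0.966475 = 16.0313
Value = R$16.03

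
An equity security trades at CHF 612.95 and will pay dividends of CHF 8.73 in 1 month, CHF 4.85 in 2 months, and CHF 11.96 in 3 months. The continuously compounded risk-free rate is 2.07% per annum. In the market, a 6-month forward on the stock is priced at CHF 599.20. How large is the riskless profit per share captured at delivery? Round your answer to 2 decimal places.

PV(dividends) I = 8.73·e^(−0.0207·1/12) + 4.85·e^(−0.0207·2/12) + 11.96·e^(−0.0207·3/12) = 25.4465
Fair forward F* = (S − I)·e^(rT) = (612.95 − 25.4465)·e^0.010350 = 587.5035 × 1.010404 = 593.6159
Market CHF 599.20 > fair 593.6159: forward overpriced → cash-and-carry (borrow at r, buy the stock and collect the dividends, short the forward).
Profit at T = |F_mkt − F*| = |599.20 − 593.6159| = CHF 5.58 per share

CHF 5.58 per share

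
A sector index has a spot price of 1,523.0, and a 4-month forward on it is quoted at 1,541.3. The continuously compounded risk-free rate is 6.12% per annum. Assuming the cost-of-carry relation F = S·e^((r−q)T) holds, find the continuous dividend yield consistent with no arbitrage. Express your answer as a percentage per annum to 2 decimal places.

From F = S·e^((r−q)T): (r − q) = ln(F/S)/T
ln(1541.3/1523.0) = ln(1.012016) = 0.011944
(r − q) = 0.011944 / (4/12) = 0.035832
q = r − ln(F/S)/T = 0.0612 − 0.035832 = 0.025368
q = 2.54%

2.54%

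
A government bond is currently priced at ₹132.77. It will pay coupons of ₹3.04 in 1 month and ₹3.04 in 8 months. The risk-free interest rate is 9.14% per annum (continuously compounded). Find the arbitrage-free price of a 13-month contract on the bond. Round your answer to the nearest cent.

₹140.10

PV(coupons) I = 3.04·e^(−0.0914·1/12) + 3.04·e^(−0.0914·8/12)
I = 3.0169 + 2.8603 = 5.8772
F = (S − I)·e^(rT) = (132.77 − 5.8772) · e^(0.0914·13/12)
= 126.8928 · e^0.099017 = 126.8928 × 1.104085 = ₹140.10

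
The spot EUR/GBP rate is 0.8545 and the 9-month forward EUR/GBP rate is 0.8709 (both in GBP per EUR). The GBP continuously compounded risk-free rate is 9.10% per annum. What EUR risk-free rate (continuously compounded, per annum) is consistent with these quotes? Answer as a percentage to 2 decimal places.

6.57%

F = S·e^((r_GBP − r_EUR)T) ⇒ r_EUR = r_GBP − ln(F/S)/T
ln(0.8709/0.8545) = 0.019011; /(9/12) = 0.025348
r_EUR = 0.0910 − 0.025348 = 0.065652
r_EUR = 6.57%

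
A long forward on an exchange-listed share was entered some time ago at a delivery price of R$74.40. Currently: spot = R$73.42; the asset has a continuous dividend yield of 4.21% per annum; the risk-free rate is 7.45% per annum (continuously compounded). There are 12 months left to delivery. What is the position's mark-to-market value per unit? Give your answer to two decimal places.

R$1.33

Current fair forward for the remaining 12 months: F = S·e^((r − q)·T), (r − q) = 0.0745 − 0.0421 = 0.0324
F = 73.42 · e^(0.0324 × 12/12) = 73.42 × 1.032931 = 75.8378
Value of long forward = (F − K)·e^(−rT) = (75.8378 − 74.40) · e^(−0.0745·12/12)
= 1.4378 × 0.928207 = 1.33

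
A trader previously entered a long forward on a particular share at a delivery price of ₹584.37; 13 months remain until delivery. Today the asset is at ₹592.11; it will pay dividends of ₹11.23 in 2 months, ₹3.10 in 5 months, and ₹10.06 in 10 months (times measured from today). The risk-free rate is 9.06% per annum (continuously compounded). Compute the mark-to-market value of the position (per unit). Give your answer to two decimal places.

PV(remaining dividends) I = 11.23·e^(−0.0906·2/12) + 3.10·e^(−0.0906·5/12) + 10.06·e^(−0.0906·10/12) = 23.3753
Current forward F = (S − I)·e^(rT) = (592.11 − 23.3753)·e^(0.0906·13/12) = 568.7347 × 1.103128 = 627.3872
Value (long) = (F − K)·e^(−rT) = (627.3872 − 584.37) × 0.906513 = 38.9957
Value = ₹39.00

₹39.00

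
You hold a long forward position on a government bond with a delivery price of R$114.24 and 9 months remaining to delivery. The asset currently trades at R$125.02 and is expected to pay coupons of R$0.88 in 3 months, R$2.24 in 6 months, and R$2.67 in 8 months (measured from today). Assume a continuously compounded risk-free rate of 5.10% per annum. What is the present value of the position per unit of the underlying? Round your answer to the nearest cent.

PV(remaining coupons) I = 0.88·e^(−0.0510·3/12) + 2.24·e^(−0.0510·6/12) + 2.67·e^(−0.0510·8/12) = 5.6332
Current forward F = (S − I)·e^(rT) = (125.02 − 5.6332)·e^(0.0510·9/12) = 119.3868 × 1.038991 = 124.0418
Value (long) = (F − K)·e^(−rT) = (124.0418 − 114.24) × 0.962472 = 9.4340
Value = R$9.43

R$9.43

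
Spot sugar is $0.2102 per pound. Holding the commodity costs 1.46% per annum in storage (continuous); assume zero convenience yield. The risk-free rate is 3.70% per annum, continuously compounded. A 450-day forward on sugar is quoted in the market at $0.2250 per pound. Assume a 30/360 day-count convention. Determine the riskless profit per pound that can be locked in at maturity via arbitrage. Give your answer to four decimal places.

$0.0008 per pound

Fair forward: F* = S·e^(carry·T), with carry = (r + u) = 0.0370 + 0.0146 = 0.0516
F* = 0.2102 · e^(0.0516 × 450/360) = 0.2102 · e^0.064500 = 0.2102 × 1.066626 = $0.2242
Market $0.2250 > fair $0.2242: forward overpriced → cash-and-carry (buy spot, short the forward).
At maturity, profit = |F_mkt − F*| = |0.2250 − 0.2242| = $0.0008 per pound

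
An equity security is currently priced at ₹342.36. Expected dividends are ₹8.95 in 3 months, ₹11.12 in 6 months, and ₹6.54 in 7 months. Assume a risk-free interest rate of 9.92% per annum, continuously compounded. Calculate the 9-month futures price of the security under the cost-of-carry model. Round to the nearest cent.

₹341.35

PV(dividends) I = 8.95·e^(−0.0992·3/12) + 11.12·e^(−0.0992·6/12) + 6.54·e^(−0.0992·7/12)
I = 8.7308 + 10.5819 + 6.1723 = 25.4850
F = (S − I)·e^(rT) = (342.36 − 25.4850) · e^(0.0992·9/12)
= 316.8750 · e^0.074400 = 316.8750 × 1.077238 = ₹341.35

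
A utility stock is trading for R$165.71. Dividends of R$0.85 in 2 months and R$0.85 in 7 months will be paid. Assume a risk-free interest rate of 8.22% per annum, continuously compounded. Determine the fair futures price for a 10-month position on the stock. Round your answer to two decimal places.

R$175.69

PV(dividends) I = 0.85·e^(−0.0822·2/12) + 0.85·e^(−0.0822·7/12)
I = 0.8384 + 0.8102 = 1.6486
F = (S − I)·e^(rT) = (165.71 − 1.6486) · e^(0.0822·10/12)
= 164.0614 · e^0.068500 = 164.0614 × 1.070901 = R$175.69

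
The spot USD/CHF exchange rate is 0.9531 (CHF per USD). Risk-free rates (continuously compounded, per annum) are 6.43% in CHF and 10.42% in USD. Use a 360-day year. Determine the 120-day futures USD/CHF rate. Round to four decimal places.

F = S·e^((r_CHF − r_USD)T) = 0.9531 · e^((0.0643 − 0.1042) × 120/360)
= 0.9531 · e^-0.013300 = 0.9531 × 0.986788
F = 0.9405 CHF per USD

0.9405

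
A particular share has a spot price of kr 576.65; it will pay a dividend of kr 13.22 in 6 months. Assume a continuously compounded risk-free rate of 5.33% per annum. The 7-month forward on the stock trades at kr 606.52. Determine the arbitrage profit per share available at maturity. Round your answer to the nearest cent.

PV(dividends) I = 13.22·e^(−0.0533·6/12) = 12.8723
Fair forward F* = (S − I)·e^(rT) = (576.65 − 12.8723)·e^0.031092 = 563.7777 × 1.031580 = 581.5818
Market kr 606.52 > fair 581.5818: forward overpriced → cash-and-carry (borrow at r, buy the stock and collect the dividends, short the forward).
Profit at T = |F_mkt − F*| = |606.52 − 581.5818| = kr 24.94 per share

kr 24.94 per share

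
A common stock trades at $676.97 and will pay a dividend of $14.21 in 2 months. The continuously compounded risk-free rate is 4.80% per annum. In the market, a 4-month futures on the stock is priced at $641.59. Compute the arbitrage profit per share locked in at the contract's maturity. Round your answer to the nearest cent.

$31.97 per share

PV(dividends) I = 14.21·e^(−0.0480·2/12) = 14.0968
Fair futures F* = (S − I)·e^(rT) = (676.97 − 14.0968)·e^0.016000 = 662.8732 × 1.016129 = 673.5647
Market $641.59 < fair 673.5647: forward underpriced → reverse cash-and-carry (short the stock, invest proceeds at r, pay the dividends, go long the forward).
Profit at T = |F_mkt − F*| = |641.59 − 673.5647| = $31.97 per share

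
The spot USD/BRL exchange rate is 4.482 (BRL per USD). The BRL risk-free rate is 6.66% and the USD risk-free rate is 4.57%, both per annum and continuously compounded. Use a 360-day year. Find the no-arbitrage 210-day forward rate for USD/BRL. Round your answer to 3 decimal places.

4.537

F = S·e^((r_BRL − r_USD)T) = 4.482 · e^((0.0666 − 0.0457) × 210/360)
= 4.482 · e^0.012192 = 4.482 × 1.012267
F = 4.537 BRL per USD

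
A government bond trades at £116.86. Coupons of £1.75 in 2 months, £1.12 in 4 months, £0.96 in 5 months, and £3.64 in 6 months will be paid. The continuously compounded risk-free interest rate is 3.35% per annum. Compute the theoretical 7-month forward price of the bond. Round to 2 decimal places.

PV(coupons) I = 1.75·e^(−0.0335·2/12) + 1.12·e^(−0.0335·4/12) + 0.96·e^(−0.0335·5/12) + 3.64·e^(−0.0335·6/12)
I = 1.7403 + 1.1076 + 0.9467 + 3.5795 = 7.3741
F = (S − I)·e^(rT) = (116.86 − 7.3741) · e^(0.0335·7/12)
= 109.4859 · e^0.019542 = 109.4859 × 1.019734 = £111.65

£111.65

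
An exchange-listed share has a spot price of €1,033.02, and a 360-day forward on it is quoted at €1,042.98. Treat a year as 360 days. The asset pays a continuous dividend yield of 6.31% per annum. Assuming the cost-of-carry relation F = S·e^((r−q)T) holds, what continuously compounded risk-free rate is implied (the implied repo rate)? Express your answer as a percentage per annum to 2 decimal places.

From F = S·e^((r−q)T): (r − q) = ln(F/S)/T
ln(1042.98/1033.02) = ln(1.009642) = 0.009596
(r − q) = 0.009596 / (360/360) = 0.009596
r = ln(F/S)/T + q = 0.009596 + 0.0631 = 0.072696
r = 7.27%

7.27%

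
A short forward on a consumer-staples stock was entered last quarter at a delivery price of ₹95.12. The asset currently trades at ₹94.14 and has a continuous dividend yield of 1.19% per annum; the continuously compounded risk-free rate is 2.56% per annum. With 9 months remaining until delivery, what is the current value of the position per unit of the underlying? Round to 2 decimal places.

Current fair forward for the remaining 9 months: F = S·e^((r − q)·T), (r − q) = 0.0256 − 0.0119 = 0.0137
F = 94.14 · e^(0.0137 × 9/12) = 94.14 × 1.010328 = 95.1123
Value of long forward = (F − K)·e^(−rT) = (95.1123 − 95.12) · e^(−0.0256·9/12)
= -0.0077 × 0.980983 = -0.01
Short position value = −(long value) = ₹0.01

₹0.01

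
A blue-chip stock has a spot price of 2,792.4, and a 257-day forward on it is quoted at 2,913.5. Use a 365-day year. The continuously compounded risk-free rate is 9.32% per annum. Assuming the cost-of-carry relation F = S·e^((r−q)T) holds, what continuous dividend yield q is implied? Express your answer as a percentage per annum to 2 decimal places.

3.29%

From F = S·e^((r−q)T): (r − q) = ln(F/S)/T
ln(2913.5/2792.4) = ln(1.043368) = 0.042454
(r − q) = 0.042454 / (257/365) = 0.060295
q = r − ln(F/S)/T = 0.0932 − 0.060295 = 0.032905
q = 3.29%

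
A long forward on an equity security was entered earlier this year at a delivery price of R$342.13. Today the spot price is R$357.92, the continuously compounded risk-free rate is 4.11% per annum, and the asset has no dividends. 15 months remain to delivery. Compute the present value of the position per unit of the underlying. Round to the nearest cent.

Current fair forward for the remaining 15 months: F = S·e^(r·T), r = 0.0411
F = 357.92 · e^(0.0411 × 15/12) = 357.92 × 1.052718 = 376.7888
Value of long forward = (F − K)·e^(−rT) = (376.7888 − 342.13) · e^(−0.0411·15/12)
= 34.6588 × 0.949922 = 32.92

R$32.92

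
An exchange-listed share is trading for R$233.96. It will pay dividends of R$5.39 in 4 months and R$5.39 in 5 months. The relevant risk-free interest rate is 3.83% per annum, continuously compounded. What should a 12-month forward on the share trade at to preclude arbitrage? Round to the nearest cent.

PV(dividends) I = 5.39·e^(−0.0383·4/12) + 5.39·e^(−0.0383·5/12)
I = 5.3216 + 5.3047 = 10.6263
F = (S − I)·e^(rT) = (233.96 − 10.6263) · e^(0.0383·12/12)
= 223.3337 · e^0.038300 = 223.3337 × 1.039043 = R$232.05

R$232.05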